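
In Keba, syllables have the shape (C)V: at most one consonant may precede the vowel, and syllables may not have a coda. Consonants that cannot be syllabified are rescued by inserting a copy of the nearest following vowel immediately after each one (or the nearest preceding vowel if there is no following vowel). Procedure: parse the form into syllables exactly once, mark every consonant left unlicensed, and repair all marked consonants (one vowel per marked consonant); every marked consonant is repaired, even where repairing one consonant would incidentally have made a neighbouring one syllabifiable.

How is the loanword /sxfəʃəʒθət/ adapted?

səxəfəʃəʒəθətə

Under (C)V, the unsyllabifiable consonants are /s/, /x/, /ʒ/, /t/ (no codas are permitted; onsets are limited to one consonant).
Epenthesis after each stranded consonant: /s/ → /sə/, /x/ → /xə/, /ʒ/ → /ʒə/, /t/ → /tə/.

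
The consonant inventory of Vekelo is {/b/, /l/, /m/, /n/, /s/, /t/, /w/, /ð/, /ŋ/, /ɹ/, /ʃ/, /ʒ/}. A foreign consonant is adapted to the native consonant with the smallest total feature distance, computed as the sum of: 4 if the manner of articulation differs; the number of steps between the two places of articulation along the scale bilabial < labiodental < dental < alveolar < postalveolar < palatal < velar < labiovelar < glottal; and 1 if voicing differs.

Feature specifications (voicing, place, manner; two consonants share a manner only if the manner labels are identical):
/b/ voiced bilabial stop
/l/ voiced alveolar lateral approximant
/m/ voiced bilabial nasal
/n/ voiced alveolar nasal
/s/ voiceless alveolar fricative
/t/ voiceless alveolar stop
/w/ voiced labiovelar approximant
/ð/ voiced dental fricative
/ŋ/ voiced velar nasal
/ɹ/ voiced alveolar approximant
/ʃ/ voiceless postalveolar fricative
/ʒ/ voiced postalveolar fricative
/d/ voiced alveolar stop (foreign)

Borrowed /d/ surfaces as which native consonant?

/t/ is closest: same manner (stop), place distance 0 (alveolar→alveolar), voicing differs (+1); total 1. Next closest is /b/ at distance 3.

t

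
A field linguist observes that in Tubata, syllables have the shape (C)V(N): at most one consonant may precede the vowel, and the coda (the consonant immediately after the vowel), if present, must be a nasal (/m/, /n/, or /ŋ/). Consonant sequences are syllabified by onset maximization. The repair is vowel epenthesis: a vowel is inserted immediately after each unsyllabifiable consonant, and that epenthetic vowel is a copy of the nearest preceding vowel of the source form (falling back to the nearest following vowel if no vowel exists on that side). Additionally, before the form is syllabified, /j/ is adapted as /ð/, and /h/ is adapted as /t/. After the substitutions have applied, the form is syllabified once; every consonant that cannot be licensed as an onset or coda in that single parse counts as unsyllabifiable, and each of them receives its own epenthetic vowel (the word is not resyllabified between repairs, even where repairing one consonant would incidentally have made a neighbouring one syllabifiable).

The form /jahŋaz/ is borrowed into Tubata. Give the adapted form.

Substitution: /j/ → /ð/, /h/ → /t/, giving /ðatŋaz/.
Under (C)V(N), the unsyllabifiable consonants are /t/, /z/ (only a nasal (/m/, /n/, or /ŋ/) is licensed in coda position; onsets are limited to one consonant).
Each unlicensed consonant becomes the onset of a new syllable: /t/ → /ta/, /z/ → /za/.

ðataŋaza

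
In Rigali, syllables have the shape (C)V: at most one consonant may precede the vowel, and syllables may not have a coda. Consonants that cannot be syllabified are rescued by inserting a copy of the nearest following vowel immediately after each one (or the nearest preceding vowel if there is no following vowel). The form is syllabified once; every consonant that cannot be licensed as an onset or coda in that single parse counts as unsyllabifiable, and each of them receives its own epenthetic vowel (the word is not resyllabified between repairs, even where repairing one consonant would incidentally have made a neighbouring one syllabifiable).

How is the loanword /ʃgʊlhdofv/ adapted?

ʃʊgʊlohodofovo

Under (C)V, the unsyllabifiable consonants are /ʃ/, /l/, /h/, /f/, /v/ (no codas are permitted; onsets are limited to one consonant).
Each unlicensed consonant becomes the onset of a new syllable: /ʃ/ → /ʃʊ/, /l/ → /lo/, /h/ → /ho/, /f/ → /fo/, /v/ → /vo/.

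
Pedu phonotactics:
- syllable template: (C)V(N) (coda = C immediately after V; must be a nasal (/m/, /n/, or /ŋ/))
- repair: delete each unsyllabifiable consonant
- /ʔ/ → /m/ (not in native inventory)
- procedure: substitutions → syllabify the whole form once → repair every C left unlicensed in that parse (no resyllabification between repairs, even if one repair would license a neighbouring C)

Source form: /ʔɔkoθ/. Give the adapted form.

Substitution: /ʔ/ → /m/, giving /mɔkoθ/.
The consonants /θ/ cannot be parsed into a legal (C)V(N) syllable (only a nasal (/m/, /n/, or /ŋ/) is licensed in coda position; onsets are limited to one consonant).
Each unlicensed consonant is deleted: /θ/.

mɔko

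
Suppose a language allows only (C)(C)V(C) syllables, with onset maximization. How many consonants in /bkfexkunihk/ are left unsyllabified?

The consonants /b/, /k/ cannot be parsed into a legal (C)(C)V(C) syllable (at most one coda consonant is licensed; onsets may contain at most 2 consonants).

2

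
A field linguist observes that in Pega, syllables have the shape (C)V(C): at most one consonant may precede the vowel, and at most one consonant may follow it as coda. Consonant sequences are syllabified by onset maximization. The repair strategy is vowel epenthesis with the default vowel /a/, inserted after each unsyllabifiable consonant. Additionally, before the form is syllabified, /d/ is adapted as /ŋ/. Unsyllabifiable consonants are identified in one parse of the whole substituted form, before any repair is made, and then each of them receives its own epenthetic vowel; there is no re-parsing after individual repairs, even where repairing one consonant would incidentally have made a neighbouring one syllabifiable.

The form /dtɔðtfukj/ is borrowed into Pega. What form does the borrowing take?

Substitution: /d/ → /ŋ/, giving /ŋtɔðtfukj/.
The consonants /ŋ/, /t/, /j/ cannot be parsed into a legal (C)V(C) syllable (at most one coda consonant is licensed; onsets are limited to one consonant).
Each unlicensed consonant becomes the onset of a new syllable: /ŋ/ → /ŋa/, /t/ → /ta/, /j/ → /ja/.

ŋatɔðtafukja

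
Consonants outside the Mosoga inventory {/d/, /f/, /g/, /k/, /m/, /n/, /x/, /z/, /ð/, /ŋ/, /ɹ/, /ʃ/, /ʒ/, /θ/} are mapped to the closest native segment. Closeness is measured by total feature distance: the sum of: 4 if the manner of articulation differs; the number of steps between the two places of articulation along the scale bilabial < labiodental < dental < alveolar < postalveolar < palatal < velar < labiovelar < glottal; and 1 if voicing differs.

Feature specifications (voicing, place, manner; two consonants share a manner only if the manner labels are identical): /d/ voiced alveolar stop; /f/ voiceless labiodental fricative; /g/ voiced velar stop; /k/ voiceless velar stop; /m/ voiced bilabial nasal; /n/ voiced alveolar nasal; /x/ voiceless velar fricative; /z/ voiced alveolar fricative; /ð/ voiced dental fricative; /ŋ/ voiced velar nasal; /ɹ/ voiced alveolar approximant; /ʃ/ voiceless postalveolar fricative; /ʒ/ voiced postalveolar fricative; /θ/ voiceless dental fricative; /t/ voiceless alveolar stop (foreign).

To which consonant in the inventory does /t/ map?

/d/ is closest: same manner (stop), place distance 0 (alveolar→alveolar), voicing differs (+1); total 1. Next closest is /k/ at distance 3.

d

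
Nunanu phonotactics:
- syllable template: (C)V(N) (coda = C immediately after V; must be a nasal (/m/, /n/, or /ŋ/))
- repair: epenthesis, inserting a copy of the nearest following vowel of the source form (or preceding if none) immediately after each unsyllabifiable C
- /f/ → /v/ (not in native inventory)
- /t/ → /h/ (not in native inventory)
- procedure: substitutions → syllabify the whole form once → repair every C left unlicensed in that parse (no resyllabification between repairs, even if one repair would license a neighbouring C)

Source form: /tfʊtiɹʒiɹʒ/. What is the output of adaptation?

Substitution: /t/ → /h/, /f/ → /v/, giving /hvʊhiɹʒiɹʒ/.
Syllabifying with onset maximization leaves /h/, /ɹ/, /ɹ/, /ʒ/ stranded (only a nasal (/m/, /n/, or /ŋ/) is licensed in coda position; onsets are limited to one consonant).
Epenthesis after each stranded consonant: /h/ → /hʊ/, /ɹ/ → /ɹi/, /ɹ/ → /ɹi/, /ʒ/ → /ʒi/.

hʊvʊhiɹiʒiɹiʒi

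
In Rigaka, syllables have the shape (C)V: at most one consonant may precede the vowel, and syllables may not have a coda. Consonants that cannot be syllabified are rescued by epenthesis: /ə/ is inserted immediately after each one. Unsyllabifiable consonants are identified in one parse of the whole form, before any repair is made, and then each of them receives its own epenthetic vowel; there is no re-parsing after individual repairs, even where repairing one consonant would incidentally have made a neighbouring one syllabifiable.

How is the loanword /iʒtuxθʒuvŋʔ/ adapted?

iʒətuxəθəʒuvəŋəʔə

Under (C)V, the unsyllabifiable consonants are /ʒ/, /x/, /θ/, /v/, /ŋ/, /ʔ/ (no codas are permitted; onsets are limited to one consonant).
Epenthesis after each stranded consonant: /ʒ/ → /ʒə/, /x/ → /xə/, /θ/ → /θə/, /v/ → /və/, /ŋ/ → /ŋə/, /ʔ/ → /ʔə/.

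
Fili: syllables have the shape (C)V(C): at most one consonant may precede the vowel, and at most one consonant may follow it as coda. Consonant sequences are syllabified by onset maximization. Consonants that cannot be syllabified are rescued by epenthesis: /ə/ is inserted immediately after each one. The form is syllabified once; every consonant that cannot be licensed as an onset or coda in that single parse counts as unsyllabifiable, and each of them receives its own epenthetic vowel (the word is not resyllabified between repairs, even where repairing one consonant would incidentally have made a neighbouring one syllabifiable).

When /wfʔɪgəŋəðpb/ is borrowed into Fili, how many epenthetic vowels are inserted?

4

The unsyllabifiable consonants are /w/, /f/, /p/, /b/; each receives one epenthetic vowel.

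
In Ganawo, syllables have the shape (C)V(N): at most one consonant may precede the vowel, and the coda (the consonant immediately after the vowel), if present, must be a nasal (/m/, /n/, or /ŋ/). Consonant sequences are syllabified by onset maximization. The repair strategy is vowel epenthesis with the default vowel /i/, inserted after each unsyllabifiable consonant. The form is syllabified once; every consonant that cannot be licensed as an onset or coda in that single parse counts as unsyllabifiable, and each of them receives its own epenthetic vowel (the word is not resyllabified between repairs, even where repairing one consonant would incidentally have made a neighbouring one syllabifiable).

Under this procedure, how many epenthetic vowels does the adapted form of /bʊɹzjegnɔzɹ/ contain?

5

The unsyllabifiable consonants are /ɹ/, /z/, /g/, /z/, /ɹ/; each receives one epenthetic vowel.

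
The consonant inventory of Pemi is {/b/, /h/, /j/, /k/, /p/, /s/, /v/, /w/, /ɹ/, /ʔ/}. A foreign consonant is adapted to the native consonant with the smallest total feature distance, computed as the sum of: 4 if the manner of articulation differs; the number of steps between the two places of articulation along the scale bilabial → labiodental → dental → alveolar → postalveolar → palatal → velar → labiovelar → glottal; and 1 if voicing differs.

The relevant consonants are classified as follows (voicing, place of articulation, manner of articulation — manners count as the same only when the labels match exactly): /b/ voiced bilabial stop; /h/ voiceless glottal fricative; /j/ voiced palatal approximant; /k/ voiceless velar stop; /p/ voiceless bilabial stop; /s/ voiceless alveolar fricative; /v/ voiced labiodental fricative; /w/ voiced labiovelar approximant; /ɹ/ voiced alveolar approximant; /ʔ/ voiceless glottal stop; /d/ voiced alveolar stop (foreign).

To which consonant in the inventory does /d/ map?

/b/ is closest: same manner (stop), place distance 3 (alveolar→bilabial), same voicing; total 3. Next closest is /k/ at distance 4.

b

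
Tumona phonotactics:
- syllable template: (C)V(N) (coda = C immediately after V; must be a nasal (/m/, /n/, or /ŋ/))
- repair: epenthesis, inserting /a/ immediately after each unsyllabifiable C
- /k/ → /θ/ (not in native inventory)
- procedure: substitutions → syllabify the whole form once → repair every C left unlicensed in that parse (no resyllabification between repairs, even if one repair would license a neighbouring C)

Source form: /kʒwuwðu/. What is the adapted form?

Substitution: /k/ → /θ/, giving /θʒwuwðu/.
The consonants /θ/, /ʒ/, /w/ cannot be parsed into a legal (C)V(N) syllable (only a nasal (/m/, /n/, or /ŋ/) is licensed in coda position; onsets are limited to one consonant).
Inserting the epenthetic vowel yields /θ/ → /θa/, /ʒ/ → /ʒa/, /w/ → /wa/.

θaʒawuwaðu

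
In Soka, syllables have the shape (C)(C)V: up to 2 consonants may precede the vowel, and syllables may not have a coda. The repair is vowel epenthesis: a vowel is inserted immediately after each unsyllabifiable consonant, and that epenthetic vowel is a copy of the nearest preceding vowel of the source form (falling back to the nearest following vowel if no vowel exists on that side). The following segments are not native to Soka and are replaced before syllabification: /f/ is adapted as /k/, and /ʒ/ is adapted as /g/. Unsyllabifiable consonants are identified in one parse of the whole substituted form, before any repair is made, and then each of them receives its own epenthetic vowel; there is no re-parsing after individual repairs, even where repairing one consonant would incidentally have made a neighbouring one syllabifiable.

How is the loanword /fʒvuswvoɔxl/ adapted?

kugvusuwvoɔxɔlɔ

Substitution: /f/ → /k/, /ʒ/ → /g/, giving /kgvuswvoɔxl/.
The consonants /k/, /s/, /x/, /l/ cannot be parsed into a legal (C)(C)V syllable (no codas are permitted; onsets may contain at most 2 consonants).
Epenthesis after each stranded consonant: /k/ → /ku/, /s/ → /su/, /x/ → /xɔ/, /l/ → /lɔ/.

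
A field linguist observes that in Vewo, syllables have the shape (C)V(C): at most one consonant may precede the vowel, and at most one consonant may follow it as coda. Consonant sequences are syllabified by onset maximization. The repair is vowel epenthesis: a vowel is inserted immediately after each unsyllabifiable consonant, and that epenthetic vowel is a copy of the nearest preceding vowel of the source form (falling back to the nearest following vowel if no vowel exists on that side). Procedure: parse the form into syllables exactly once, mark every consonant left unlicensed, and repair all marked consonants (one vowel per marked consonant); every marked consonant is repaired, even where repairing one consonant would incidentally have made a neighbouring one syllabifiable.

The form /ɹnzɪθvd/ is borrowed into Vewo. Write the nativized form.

ɹɪnɪzɪθvɪdɪ

The consonants /ɹ/, /n/, /v/, /d/ cannot be parsed into a legal (C)V(C) syllable (at most one coda consonant is licensed; onsets are limited to one consonant).
Inserting the epenthetic vowel yields /ɹ/ → /ɹɪ/, /n/ → /nɪ/, /v/ → /vɪ/, /d/ → /dɪ/.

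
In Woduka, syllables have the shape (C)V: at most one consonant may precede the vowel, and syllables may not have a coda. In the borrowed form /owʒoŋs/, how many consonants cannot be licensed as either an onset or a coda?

The consonants /w/, /ŋ/, /s/ cannot be parsed into a legal (C)V syllable (no codas are permitted; onsets are limited to one consonant).

3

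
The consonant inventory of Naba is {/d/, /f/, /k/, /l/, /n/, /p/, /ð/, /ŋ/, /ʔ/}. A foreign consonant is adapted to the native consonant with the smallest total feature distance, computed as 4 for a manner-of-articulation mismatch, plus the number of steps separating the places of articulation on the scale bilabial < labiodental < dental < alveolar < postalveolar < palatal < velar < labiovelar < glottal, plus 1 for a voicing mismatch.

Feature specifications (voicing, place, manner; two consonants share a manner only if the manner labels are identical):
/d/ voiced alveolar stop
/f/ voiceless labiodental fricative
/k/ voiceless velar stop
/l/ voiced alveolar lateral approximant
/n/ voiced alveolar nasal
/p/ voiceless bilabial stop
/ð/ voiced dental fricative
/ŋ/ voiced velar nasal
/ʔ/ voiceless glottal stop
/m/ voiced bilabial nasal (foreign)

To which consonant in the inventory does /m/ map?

/n/ is closest: same manner (nasal), place distance 3 (bilabial→alveolar), same voicing; total 3. Next closest is /p/ at distance 5.

n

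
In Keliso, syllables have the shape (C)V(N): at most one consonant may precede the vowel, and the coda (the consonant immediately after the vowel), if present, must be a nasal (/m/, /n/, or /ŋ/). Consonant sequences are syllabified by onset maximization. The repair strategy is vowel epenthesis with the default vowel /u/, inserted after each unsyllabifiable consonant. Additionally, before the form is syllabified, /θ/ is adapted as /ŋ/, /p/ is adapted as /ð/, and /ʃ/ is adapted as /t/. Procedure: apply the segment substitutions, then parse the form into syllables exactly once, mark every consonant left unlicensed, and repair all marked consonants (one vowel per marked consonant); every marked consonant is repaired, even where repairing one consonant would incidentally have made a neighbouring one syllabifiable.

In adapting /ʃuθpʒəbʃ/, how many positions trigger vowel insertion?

After substitution the input is /tuŋðʒəbt/.
The unsyllabifiable consonants are /ð/, /b/, /t/; each receives one epenthetic vowel.

3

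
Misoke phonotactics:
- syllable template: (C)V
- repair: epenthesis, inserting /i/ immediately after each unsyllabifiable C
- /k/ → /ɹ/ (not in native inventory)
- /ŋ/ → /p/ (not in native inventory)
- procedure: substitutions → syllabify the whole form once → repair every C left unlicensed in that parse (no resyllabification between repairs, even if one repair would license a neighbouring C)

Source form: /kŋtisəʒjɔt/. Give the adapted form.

ɹipitisəʒijɔti

Substitution: /k/ → /ɹ/, /ŋ/ → /p/, giving /ɹptisəʒjɔt/.
The consonants /ɹ/, /p/, /ʒ/, /t/ cannot be parsed into a legal (C)V syllable (no codas are permitted; onsets are limited to one consonant).
Epenthesis after each stranded consonant: /ɹ/ → /ɹi/, /p/ → /pi/, /ʒ/ → /ʒi/, /t/ → /ti/.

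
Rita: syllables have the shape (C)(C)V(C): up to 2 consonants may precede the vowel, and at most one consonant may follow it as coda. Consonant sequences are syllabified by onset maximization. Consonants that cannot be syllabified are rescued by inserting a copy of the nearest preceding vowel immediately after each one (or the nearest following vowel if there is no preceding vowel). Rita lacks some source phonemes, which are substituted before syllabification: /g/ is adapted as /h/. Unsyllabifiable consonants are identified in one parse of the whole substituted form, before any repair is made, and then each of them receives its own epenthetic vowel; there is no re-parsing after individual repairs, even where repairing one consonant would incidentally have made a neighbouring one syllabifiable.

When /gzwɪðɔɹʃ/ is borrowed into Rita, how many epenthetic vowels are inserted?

After substitution the input is /hzwɪðɔɹʃ/.
The unsyllabifiable consonants are /h/, /ʃ/; each receives one epenthetic vowel.

2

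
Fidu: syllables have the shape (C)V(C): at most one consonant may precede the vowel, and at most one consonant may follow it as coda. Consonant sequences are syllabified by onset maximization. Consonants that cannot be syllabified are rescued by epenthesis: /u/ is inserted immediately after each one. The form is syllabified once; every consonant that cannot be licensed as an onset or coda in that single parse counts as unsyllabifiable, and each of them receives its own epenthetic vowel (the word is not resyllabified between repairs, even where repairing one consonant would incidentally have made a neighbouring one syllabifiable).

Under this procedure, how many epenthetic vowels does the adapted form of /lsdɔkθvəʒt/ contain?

4

The unsyllabifiable consonants are /l/, /s/, /θ/, /t/; each receives one epenthetic vowel.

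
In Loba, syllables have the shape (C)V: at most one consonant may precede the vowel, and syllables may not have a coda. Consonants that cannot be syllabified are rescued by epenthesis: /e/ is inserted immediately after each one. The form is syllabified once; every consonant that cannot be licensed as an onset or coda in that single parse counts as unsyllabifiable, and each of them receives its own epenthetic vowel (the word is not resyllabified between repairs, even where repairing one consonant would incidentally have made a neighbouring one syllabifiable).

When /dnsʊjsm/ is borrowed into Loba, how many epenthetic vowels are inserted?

The unsyllabifiable consonants are /d/, /n/, /j/, /s/, /m/; each receives one epenthetic vowel.

5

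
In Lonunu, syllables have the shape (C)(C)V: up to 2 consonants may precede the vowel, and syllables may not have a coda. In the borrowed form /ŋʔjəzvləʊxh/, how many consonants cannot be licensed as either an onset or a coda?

The consonants /ŋ/, /z/, /x/, /h/ cannot be parsed into a legal (C)(C)V syllable (no codas are permitted; onsets may contain at most 2 consonants).

4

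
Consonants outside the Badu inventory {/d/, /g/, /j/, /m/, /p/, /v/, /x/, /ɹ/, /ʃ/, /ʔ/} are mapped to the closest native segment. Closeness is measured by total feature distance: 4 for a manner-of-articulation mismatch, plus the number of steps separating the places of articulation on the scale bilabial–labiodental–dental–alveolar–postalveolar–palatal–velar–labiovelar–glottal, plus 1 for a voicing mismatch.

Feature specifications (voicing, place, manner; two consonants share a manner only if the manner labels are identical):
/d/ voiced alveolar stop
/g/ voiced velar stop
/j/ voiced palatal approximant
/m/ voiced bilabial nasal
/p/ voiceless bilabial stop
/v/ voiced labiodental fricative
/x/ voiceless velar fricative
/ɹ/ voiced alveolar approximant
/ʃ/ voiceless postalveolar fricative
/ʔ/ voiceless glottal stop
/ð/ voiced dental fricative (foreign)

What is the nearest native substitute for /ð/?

/v/ is closest: same manner (fricative), place distance 1 (dental→labiodental), same voicing; total 1. Next closest is /ʃ/ at distance 3.

v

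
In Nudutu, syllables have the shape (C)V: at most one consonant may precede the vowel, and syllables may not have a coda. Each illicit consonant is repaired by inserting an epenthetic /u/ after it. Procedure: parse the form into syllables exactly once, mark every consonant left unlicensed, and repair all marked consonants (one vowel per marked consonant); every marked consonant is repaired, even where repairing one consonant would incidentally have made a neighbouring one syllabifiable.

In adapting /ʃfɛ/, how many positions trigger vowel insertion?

The unsyllabifiable consonants are /ʃ/; each receives one epenthetic vowel.

1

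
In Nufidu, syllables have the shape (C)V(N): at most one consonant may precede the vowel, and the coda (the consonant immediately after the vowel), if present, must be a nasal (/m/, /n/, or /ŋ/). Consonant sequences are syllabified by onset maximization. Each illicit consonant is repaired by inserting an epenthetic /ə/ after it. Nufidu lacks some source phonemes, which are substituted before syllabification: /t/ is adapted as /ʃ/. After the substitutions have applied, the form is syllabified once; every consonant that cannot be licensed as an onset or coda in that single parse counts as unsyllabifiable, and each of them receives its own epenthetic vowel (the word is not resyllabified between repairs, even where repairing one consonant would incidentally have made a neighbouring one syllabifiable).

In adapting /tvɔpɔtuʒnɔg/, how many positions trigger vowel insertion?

3

After substitution the input is /ʃvɔpɔʃuʒnɔg/.
The unsyllabifiable consonants are /ʃ/, /ʒ/, /g/; each receives one epenthetic vowel.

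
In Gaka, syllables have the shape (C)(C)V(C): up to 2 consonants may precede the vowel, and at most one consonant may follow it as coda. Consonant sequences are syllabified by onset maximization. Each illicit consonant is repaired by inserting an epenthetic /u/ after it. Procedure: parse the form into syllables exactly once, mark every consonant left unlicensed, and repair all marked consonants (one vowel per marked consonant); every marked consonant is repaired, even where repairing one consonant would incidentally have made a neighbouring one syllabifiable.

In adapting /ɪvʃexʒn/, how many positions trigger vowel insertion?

2

The unsyllabifiable consonants are /ʒ/, /n/; each receives one epenthetic vowel.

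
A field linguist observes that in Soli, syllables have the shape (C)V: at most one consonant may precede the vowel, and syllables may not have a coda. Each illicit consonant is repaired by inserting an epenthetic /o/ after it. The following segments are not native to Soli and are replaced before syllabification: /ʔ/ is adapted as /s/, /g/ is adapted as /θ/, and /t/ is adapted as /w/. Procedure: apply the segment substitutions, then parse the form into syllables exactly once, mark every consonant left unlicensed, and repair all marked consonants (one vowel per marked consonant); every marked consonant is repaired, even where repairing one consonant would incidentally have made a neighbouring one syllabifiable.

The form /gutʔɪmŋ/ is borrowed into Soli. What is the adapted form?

Substitution: /g/ → /θ/, /t/ → /w/, /ʔ/ → /s/, giving /θuwsɪmŋ/.
Under (C)V, the unsyllabifiable consonants are /w/, /m/, /ŋ/ (no codas are permitted; onsets are limited to one consonant).
Inserting the epenthetic vowel yields /w/ → /wo/, /m/ → /mo/, /ŋ/ → /ŋo/.

θuwosɪmoŋo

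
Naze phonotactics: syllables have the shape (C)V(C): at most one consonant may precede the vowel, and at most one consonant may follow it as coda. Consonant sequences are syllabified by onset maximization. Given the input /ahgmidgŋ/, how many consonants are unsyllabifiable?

3

The consonants /g/, /g/, /ŋ/ cannot be parsed into a legal (C)V(C) syllable (at most one coda consonant is licensed; onsets are limited to one consonant).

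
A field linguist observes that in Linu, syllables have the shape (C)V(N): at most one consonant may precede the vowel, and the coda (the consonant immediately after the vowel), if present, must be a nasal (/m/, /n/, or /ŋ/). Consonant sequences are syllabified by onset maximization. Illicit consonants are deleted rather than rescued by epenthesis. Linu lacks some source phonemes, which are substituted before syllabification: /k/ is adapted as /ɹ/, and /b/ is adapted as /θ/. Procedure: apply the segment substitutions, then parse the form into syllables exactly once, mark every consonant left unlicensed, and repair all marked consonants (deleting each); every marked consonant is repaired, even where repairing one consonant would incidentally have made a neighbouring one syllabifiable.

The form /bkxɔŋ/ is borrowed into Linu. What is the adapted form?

xɔŋ

Substitution: /b/ → /θ/, /k/ → /ɹ/, giving /θɹxɔŋ/.
The consonants /θ/, /ɹ/ cannot be parsed into a legal (C)V(N) syllable (only a nasal (/m/, /n/, or /ŋ/) is licensed in coda position; onsets are limited to one consonant).
Each unlicensed consonant is deleted: /θ/, /ɹ/.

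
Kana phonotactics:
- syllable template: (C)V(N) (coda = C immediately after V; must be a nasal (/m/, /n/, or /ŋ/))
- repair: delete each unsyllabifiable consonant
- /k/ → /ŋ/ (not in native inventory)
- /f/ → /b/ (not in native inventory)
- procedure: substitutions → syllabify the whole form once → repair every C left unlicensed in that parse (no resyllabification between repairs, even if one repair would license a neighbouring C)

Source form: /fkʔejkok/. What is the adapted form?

Substitution: /f/ → /b/, /k/ → /ŋ/, giving /bŋʔejŋoŋ/.
Under (C)V(N), the unsyllabifiable consonants are /b/, /ŋ/, /j/ (only a nasal (/m/, /n/, or /ŋ/) is licensed in coda position; onsets are limited to one consonant).
Deleting the stranded consonants removes /b/, /ŋ/, /j/.

ʔeŋoŋ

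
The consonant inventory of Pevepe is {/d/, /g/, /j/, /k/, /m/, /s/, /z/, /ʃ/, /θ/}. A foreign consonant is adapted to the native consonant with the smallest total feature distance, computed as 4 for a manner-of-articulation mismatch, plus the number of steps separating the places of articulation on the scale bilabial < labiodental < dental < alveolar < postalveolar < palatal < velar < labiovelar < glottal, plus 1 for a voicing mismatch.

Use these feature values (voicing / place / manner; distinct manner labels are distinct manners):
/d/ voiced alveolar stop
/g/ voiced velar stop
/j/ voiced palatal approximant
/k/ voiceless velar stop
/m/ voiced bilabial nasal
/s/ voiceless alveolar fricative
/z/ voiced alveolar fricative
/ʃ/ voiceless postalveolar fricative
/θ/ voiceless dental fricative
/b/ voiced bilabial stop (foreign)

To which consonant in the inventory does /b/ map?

/d/ is closest: same manner (stop), place distance 3 (bilabial→alveolar), same voicing; total 3. Next closest is /m/ at distance 4.

d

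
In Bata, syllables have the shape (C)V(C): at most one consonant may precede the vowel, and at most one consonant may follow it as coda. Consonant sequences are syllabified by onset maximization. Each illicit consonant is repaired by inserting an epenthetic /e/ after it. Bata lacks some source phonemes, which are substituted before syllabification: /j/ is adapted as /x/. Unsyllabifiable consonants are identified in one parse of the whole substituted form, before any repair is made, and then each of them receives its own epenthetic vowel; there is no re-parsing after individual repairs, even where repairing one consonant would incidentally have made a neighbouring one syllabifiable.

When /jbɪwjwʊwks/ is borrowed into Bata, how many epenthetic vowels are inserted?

After substitution the input is /xbɪwxwʊwks/.
The unsyllabifiable consonants are /x/, /x/, /k/, /s/; each receives one epenthetic vowel.

4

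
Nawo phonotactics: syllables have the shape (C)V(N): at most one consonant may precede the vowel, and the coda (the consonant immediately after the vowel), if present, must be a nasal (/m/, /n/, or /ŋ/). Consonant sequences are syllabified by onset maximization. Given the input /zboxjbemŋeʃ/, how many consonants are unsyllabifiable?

The consonants /z/, /x/, /j/, /ʃ/ cannot be parsed into a legal (C)V(N) syllable (only a nasal (/m/, /n/, or /ŋ/) is licensed in coda position; onsets are limited to one consonant).

4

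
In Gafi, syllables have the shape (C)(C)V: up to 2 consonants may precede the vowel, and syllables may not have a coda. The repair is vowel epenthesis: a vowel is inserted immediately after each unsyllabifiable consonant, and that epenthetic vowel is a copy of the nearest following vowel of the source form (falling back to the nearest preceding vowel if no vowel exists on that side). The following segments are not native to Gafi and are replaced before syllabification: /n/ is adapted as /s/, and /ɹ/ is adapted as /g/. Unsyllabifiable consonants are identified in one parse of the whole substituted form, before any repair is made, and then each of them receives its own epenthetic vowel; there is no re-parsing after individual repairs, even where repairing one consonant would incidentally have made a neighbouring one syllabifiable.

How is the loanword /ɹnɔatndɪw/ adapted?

Substitution: /ɹ/ → /g/, /n/ → /s/, giving /gsɔatsdɪw/.
The consonants /t/, /w/ cannot be parsed into a legal (C)(C)V syllable (no codas are permitted; onsets may contain at most 2 consonants).
Each unlicensed consonant becomes the onset of a new syllable: /t/ → /tɪ/, /w/ → /wɪ/.

gsɔatɪsdɪwɪ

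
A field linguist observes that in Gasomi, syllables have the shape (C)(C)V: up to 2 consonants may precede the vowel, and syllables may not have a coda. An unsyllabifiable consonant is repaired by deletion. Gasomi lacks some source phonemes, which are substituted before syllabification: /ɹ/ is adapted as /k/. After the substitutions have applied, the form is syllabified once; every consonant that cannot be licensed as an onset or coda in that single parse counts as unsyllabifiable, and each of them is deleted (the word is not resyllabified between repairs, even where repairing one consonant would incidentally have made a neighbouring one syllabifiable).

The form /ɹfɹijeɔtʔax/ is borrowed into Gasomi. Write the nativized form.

fkijeɔtʔa

Substitution: /ɹ/ → /k/, giving /kfkijeɔtʔax/.
Syllabifying with onset maximization leaves /k/, /x/ stranded (no codas are permitted; onsets may contain at most 2 consonants).
Deletion applies to /k/, /x/.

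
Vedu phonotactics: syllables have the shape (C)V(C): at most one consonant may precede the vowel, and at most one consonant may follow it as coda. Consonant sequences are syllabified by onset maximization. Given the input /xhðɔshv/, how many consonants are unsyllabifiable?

4

Under (C)V(C), the unsyllabifiable consonants are /x/, /h/, /h/, /v/ (at most one coda consonant is licensed; onsets are limited to one consonant).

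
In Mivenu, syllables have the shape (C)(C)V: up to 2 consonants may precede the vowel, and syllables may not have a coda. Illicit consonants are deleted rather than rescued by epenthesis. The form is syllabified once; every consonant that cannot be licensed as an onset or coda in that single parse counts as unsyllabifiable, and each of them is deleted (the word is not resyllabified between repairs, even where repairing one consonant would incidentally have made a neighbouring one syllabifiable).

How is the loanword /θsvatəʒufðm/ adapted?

svatəʒu

The consonants /θ/, /f/, /ð/, /m/ cannot be parsed into a legal (C)(C)V syllable (no codas are permitted; onsets may contain at most 2 consonants).
Deletion applies to /θ/, /f/, /ð/, /m/.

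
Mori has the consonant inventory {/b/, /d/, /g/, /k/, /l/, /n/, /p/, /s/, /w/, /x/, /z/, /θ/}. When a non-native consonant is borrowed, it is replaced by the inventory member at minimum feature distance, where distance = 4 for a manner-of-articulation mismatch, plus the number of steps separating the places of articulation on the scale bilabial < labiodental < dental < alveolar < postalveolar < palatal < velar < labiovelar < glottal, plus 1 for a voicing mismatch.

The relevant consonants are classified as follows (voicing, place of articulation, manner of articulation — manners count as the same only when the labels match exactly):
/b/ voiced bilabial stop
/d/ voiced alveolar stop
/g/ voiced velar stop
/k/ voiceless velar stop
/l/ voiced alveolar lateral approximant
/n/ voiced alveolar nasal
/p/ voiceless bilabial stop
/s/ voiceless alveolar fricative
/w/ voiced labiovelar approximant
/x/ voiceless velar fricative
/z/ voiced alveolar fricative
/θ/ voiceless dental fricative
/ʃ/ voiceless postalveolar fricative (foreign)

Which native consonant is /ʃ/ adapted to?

/s/ is closest: same manner (fricative), place distance 1 (postalveolar→alveolar), same voicing; total 1. Next closest is /x/ at distance 2.

s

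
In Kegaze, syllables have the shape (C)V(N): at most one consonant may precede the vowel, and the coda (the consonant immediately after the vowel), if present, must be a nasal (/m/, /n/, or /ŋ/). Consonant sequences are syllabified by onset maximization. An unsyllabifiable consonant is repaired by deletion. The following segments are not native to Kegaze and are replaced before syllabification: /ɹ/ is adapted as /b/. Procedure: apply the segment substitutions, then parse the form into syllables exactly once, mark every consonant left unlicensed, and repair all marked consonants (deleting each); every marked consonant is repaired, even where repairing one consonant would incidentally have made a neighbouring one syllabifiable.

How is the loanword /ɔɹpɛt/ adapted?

Substitution: /ɹ/ → /b/, giving /ɔbpɛt/.
Under (C)V(N), the unsyllabifiable consonants are /b/, /t/ (only a nasal (/m/, /n/, or /ŋ/) is licensed in coda position; onsets are limited to one consonant).
Deleting the stranded consonants removes /b/, /t/.

ɔpɛ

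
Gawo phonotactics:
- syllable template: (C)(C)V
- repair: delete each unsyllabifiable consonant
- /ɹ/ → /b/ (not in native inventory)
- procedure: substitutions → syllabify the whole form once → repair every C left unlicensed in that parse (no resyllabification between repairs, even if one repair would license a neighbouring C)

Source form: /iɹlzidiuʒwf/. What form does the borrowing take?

ilzidiu

Substitution: /ɹ/ → /b/, giving /iblzidiuʒwf/.
Under (C)(C)V, the unsyllabifiable consonants are /b/, /ʒ/, /w/, /f/ (no codas are permitted; onsets may contain at most 2 consonants).
Deletion applies to /b/, /ʒ/, /w/, /f/.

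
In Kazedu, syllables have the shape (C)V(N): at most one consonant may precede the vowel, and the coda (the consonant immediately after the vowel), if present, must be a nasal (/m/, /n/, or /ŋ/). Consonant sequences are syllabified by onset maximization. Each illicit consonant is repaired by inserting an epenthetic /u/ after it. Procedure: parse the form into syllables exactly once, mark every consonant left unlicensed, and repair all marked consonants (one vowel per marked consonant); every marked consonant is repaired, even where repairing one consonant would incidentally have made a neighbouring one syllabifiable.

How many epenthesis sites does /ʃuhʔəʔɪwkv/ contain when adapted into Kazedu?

The unsyllabifiable consonants are /h/, /w/, /k/, /v/; each receives one epenthetic vowel.

4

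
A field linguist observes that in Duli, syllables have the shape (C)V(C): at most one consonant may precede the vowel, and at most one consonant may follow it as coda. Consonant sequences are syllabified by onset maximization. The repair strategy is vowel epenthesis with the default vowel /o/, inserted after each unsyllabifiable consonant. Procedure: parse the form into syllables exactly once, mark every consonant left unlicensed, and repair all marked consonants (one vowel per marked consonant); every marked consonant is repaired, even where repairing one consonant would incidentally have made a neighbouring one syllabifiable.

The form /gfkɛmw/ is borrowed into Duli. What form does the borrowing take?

gofokɛmwo

Under (C)V(C), the unsyllabifiable consonants are /g/, /f/, /w/ (at most one coda consonant is licensed; onsets are limited to one consonant).
Epenthesis after each stranded consonant: /g/ → /go/, /f/ → /fo/, /w/ → /wo/.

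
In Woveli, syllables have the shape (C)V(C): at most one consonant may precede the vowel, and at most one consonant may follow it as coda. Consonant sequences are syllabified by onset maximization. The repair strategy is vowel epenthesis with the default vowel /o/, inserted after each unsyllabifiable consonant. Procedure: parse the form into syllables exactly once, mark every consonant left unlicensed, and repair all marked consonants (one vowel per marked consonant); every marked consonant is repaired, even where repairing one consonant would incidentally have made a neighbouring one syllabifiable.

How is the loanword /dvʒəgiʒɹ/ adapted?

dovoʒəgiʒɹo

The consonants /d/, /v/, /ɹ/ cannot be parsed into a legal (C)V(C) syllable (at most one coda consonant is licensed; onsets are limited to one consonant).
Each unlicensed consonant becomes the onset of a new syllable: /d/ → /do/, /v/ → /vo/, /ɹ/ → /ɹo/.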